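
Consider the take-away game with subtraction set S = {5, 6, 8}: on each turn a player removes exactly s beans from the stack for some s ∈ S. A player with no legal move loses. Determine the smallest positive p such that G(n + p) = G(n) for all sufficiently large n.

n :  0  1  2  3  4  5  6  7  8  9 10 11 12 13 14 15 16 17 18 19 20 21 22 23 24 25 26 27
G :  0  0  0  0  0  1  1  1  1  1  2  2  2  0  0  0  0  0  1  1  1  1  1  2  2  2  0  0
G(n+13) = G(n) holds for n = 0,…,7 (a full window of length max(S) = 8), so the sequence is purely periodic with period 13.

13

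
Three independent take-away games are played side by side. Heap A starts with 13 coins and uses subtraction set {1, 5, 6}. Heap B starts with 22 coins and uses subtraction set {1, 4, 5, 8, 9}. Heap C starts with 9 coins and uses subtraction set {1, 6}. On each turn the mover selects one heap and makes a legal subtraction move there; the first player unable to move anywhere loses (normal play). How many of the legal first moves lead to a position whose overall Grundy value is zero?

Heap A, S = {1, 5, 6}:
n :  0  1  2  3  4  5  6  7  8  9 10 11 12 13
G :  0  1  0  1  0  1  2  3  2  3  2  0  1  0
G_A(13) = 0.
Heap B, S = {1, 4, 5, 8, 9}:
n :  0  1  2  3  4  5  6  7  8  9 10 11 12 13 14 15 16 17 18 19 20 21 22
G :  0  1  0  1  2  3  2  3  4  5  4  5  0  1  0  1  2  3  2  3  4  5  4
G_B(22) = 4.
Heap C, S = {1, 6}:
G(0) = 0
G(1) = mex{0} = 1
G(2) = mex{1} = 0
G(3) = mex{0} = 1
G(4) = mex{1} = 0
G(5) = mex{0} = 1
G(6) = mex{1,0} = 2
G(7) = mex{2,1} = 0
G(8) = mex{0,0} = 1
G(9) = mex{1,1} = 0
G_C(9) = 0.
Combined Grundy value = 0 ⊕ 4 ⊕ 0 = 4.
A winning move leaves total XOR = 0, i.e. changes one component's Grundy value g to g ⊕ X where X is the current total.
Heap A: need g' = 0⊕4 = 4. Options: 13−1→G=1, 13−5→G=2, 13−6→G=3. Hits: 0.
Heap B: need g' = 4⊕4 = 0. Options: 22−1→G=5, 22−4→G=2, 22−5→G=3, 22−8→G=0, 22−9→G=1. Hits: 1.
Heap C: need g' = 0⊕4 = 4. Options: 9−1→G=1, 9−6→G=1. Hits: 0.

1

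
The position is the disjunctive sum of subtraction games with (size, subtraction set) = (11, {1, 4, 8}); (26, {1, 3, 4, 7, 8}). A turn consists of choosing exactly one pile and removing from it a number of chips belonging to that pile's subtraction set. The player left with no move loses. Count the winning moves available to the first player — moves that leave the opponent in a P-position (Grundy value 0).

Pile A, S = {1, 4, 8}:
n :  0  1  2  3  4  5  6  7  8  9 10 11
G :  0  1  0  1  2  0  1  0  1  2  3  2
G_A(11) = 2.
Pile B, S = {1, 3, 4, 7, 8}:
G(0) = 0
G(1) = mex{0} = 1
G(2) = mex{1} = 0
G(3) = mex{0,0} = 1
G(4) = mex{1,1,0} = 2
G(5) = mex{2,0,1} = 3
G(6) = mex{3,1,0} = 2
G(7) = mex{2,2,1,0} = 3
G(8) = mex{3,3,2,1,0} = 4
G(9) = mex{4,2,3,0,1} = 5
G(10) = mex{5,3,2,1,0} = 4
G(11) = mex{4,4,3,2,1} = 0
G(12) = mex{0,5,4,3,2} = 1
G(13) = mex{1,4,5,2,3} = 0
G(14) = mex{0,0,4,3,2} = 1
G(15) = mex{1,1,0,4,3} = 2
G(16) = mex{2,0,1,5,4} = 3
G(17) = mex{3,1,0,4,5} = 2
G(18) = mex{2,2,1,0,4} = 3
G(19) = mex{3,3,2,1,0} = 4
G(20) = mex{4,2,3,0,1} = 5
G(21) = mex{5,3,2,1,0} = 4
G(22) = mex{4,4,3,2,1} = 0
G(23) = mex{0,5,4,3,2} = 1
G(24) = mex{1,4,5,2,3} = 0
G(25) = mex{0,0,4,3,2} = 1
G(26) = mex{1,1,0,4,3} = 2
G_B(26) = 2.
Combined Grundy value = 2 ⊕ 2 = 0.
A winning move leaves total XOR = 0, i.e. changes one component's Grundy value g to g ⊕ X where X is the current total.
Pile A: target g' = 2⊕0 = 2, but every legal move changes the Grundy value (mex property), so 0 moves.
Pile B: target g' = 2⊕0 = 2, but every legal move changes the Grundy value (mex property), so 0 moves.

0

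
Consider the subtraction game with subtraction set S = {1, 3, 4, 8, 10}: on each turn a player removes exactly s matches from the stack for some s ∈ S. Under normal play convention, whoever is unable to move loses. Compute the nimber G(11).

2

G(0) = 0
G(1) = mex{0} = 1
G(2) = mex{1} = 0
G(3) = mex{0,0} = 1
G(4) = mex{1,1,0} = 2
G(5) = mex{2,0,1} = 3
G(6) = mex{3,1,0} = 2
G(7) = mex{2,2,1} = 0
G(8) = mex{0,3,2,0} = 1
G(9) = mex{1,2,3,1} = 0
G(10) = mex{0,0,2,0,0} = 1
G(11) = mex{1,1,0,1,1} = 2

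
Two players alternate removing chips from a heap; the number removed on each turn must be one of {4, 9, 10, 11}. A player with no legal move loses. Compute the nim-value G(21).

0

n :  0  1  2  3  4  5  6  7  8  9 10 11 12 13 14 15 16 17 18 19 20 21
G :  0  0  0  0  1  1  1  1  0  2  2  2  1  3  3  0  0  2  4  1  1  0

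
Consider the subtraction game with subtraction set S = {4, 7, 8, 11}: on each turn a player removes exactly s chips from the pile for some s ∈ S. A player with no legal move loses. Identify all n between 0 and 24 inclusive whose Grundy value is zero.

0, 1, 2, 3, 15, 16, 17, 18

n :  0  1  2  3  4  5  6  7  8  9 10 11 12 13 14 15 16 17 18 19 20 21 22 23 24
G :  0  0  0  0  1  1  1  1  2  2  2  2  3  3  3  0  0  0  0  1  1  1  1  2  2
P-positions are exactly the n with G(n) = 0.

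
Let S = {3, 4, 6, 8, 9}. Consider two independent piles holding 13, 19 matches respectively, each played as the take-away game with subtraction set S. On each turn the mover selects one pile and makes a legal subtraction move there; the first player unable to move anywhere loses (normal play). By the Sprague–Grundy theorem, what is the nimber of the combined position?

All piles use S = {3, 4, 6, 8, 9}:
n :  0  1  2  3  4  5  6  7  8  9 10 11 12 13 14 15 16 17 18 19
G :  0  0  0  1  1  1  2  2  2  3  3  3  0  0  0  1  1  1  2  2
Pile A: G(13) = 0.
Pile B: G(19) = 2.
Combined Grundy value = 0 ⊕ 2 = 2.

2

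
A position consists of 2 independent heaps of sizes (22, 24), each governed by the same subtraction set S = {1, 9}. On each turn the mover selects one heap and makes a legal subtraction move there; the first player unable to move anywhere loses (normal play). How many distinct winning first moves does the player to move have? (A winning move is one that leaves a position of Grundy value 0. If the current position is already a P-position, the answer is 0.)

0

All heaps use S = {1, 9}:
G(0) = 0
G(1) = mex{0} = 1
G(2) = mex{1} = 0
G(3) = mex{0} = 1
G(4) = mex{1} = 0
G(5) = mex{0} = 1
G(6) = mex{1} = 0
G(7) = mex{0} = 1
G(8) = mex{1} = 0
G(9) = mex{0,0} = 1
G(10) = mex{1,1} = 0
G(11) = mex{0,0} = 1
G(12) = mex{1,1} = 0
G(13) = mex{0,0} = 1
G(14) = mex{1,1} = 0
G(15) = mex{0,0} = 1
G(16) = mex{1,1} = 0
G(17) = mex{0,0} = 1
G(18) = mex{1,1} = 0
G(19) = mex{0,0} = 1
G(20) = mex{1,1} = 0
G(21) = mex{0,0} = 1
G(22) = mex{1,1} = 0
G(23) = mex{0,0} = 1
G(24) = mex{1,1} = 0
Heap A: G(22) = 0.
Heap B: G(24) = 0.
Combined Grundy value = 0 ⊕ 0 = 0.
A winning move leaves total XOR = 0, i.e. changes one component's Grundy value g to g ⊕ X where X is the current total.
Heap A: target g' = 0⊕0 = 0, but every legal move changes the Grundy value (mex property), so 0 moves.
Heap B: target g' = 0⊕0 = 0, but every legal move changes the Grundy value (mex property), so 0 moves.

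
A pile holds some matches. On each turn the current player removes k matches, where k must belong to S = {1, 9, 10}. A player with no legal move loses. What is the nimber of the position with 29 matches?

n :  0  1  2  3  4  5  6  7  8  9 10 11 12 13 14 15 16 17 18 19 20 21 22 23 24 25 26 27 28 29
G :  0  1  0  1  0  1  0  1  0  1  2  3  2  3  2  3  2  3  2  0  1  0  1  0  1  0  1  0  1  2

2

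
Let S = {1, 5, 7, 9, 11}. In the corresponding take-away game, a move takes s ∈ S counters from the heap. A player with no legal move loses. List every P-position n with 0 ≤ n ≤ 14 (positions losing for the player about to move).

n :  0  1  2  3  4  5  6  7  8  9 10 11 12 13 14
G :  0  1  0  1  0  1  0  1  0  1  0  1  0  1  0
P-positions are exactly the n with G(n) = 0.

0, 2, 4, 6, 8, 10, 12, 14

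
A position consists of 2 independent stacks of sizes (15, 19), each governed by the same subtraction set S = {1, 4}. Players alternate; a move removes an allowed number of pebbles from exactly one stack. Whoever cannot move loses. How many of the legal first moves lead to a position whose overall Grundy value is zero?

2

All stacks use S = {1, 4}:
G(0) = 0
G(1) = mex{0} = 1
G(2) = mex{1} = 0
G(3) = mex{0} = 1
G(4) = mex{1,0} = 2
G(5) = mex{2,1} = 0
G(6) = mex{0,0} = 1
G(7) = mex{1,1} = 0
G(8) = mex{0,2} = 1
G(9) = mex{1,0} = 2
G(10) = mex{2,1} = 0
G(11) = mex{0,0} = 1
G(12) = mex{1,1} = 0
G(13) = mex{0,2} = 1
G(14) = mex{1,0} = 2
G(15) = mex{2,1} = 0
G(16) = mex{0,0} = 1
G(17) = mex{1,1} = 0
G(18) = mex{0,2} = 1
G(19) = mex{1,0} = 2
Stack A: G(15) = 0.
Stack B: G(19) = 2.
Combined Grundy value = 0 ⊕ 2 = 2.
A winning move leaves total XOR = 0, i.e. changes one component's Grundy value g to g ⊕ X where X is the current total.
Stack A: need g' = 0⊕2 = 2. Options: 15−1→G=2, 15−4→G=1. Hits: 1.
Stack B: need g' = 2⊕2 = 0. Options: 19−1→G=1, 19−4→G=0. Hits: 1.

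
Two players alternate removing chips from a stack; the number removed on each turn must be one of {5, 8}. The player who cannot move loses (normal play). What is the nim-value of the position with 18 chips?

n :  0  1  2  3  4  5  6  7  8  9 10 11 12 13 14 15 16 17 18
G :  0  0  0  0  0  1  1  1  1  1  2  2  2  0  0  0  0  0  1

1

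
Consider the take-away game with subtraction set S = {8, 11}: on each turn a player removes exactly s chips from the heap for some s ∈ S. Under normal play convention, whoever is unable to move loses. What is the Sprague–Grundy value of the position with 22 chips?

n :  0  1  2  3  4  5  6  7  8  9 10 11 12 13 14 15 16 17 18 19 20 21 22
G :  0  0  0  0  0  0  0  0  1  1  1  1  1  1  1  1  2  2  2  0  0  0  0

0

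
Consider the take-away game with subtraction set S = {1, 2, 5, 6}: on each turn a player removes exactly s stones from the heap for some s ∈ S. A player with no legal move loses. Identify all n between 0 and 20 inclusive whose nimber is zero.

0, 3, 7, 10, 14, 17

G(0) = 0
G(1) = mex{0} = 1
G(2) = mex{1,0} = 2
G(3) = mex{2,1} = 0
G(4) = mex{0,2} = 1
G(5) = mex{1,0,0} = 2
G(6) = mex{2,1,1,0} = 3
G(7) = mex{3,2,2,1} = 0
G(8) = mex{0,3,0,2} = 1
G(9) = mex{1,0,1,0} = 2
G(10) = mex{2,1,2,1} = 0
G(11) = mex{0,2,3,2} = 1
G(12) = mex{1,0,0,3} = 2
G(13) = mex{2,1,1,0} = 3
G(14) = mex{3,2,2,1} = 0
G(15) = mex{0,3,0,2} = 1
G(16) = mex{1,0,1,0} = 2
G(17) = mex{2,1,2,1} = 0
G(18) = mex{0,2,3,2} = 1
G(19) = mex{1,0,0,3} = 2
G(20) = mex{2,1,1,0} = 3
P-positions are exactly the n with G(n) = 0.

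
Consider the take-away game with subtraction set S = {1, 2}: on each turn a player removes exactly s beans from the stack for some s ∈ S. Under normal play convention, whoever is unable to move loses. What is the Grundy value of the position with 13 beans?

n :  0  1  2  3  4  5  6  7  8  9 10 11 12 13
G :  0  1  2  0  1  2  0  1  2  0  1  2  0  1

1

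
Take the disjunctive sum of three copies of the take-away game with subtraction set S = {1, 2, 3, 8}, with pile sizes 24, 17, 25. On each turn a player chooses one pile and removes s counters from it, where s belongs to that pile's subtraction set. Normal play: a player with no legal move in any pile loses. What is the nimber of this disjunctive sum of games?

All piles use S = {1, 2, 3, 8}:
n :  0  1  2  3  4  5  6  7  8  9 10 11 12 13 14 15 16 17 18 19 20 21 22 23 24 25
G :  0  1  2  3  0  1  2  3  4  0  1  2  3  0  1  2  3  4  0  1  2  3  0  1  2  3
Pile A: G(24) = 2.
Pile B: G(17) = 4.
Pile C: G(25) = 3.
Combined Grundy value = 2 ⊕ 4 ⊕ 3 = 5.

5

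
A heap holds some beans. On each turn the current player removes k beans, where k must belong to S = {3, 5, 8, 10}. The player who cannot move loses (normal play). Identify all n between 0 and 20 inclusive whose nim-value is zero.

0, 1, 2, 13, 14, 15

G(0) = 0
G(1) = mex{} = 0
G(2) = mex{} = 0
G(3) = mex{0} = 1
G(4) = mex{0} = 1
G(5) = mex{0,0} = 1
G(6) = mex{1,0} = 2
G(7) = mex{1,0} = 2
G(8) = mex{1,1,0} = 2
G(9) = mex{2,1,0} = 3
G(10) = mex{2,1,0,0} = 3
G(11) = mex{2,2,1,0} = 3
G(12) = mex{3,2,1,0} = 4
G(13) = mex{3,2,1,1} = 0
G(14) = mex{3,3,2,1} = 0
G(15) = mex{4,3,2,1} = 0
G(16) = mex{0,3,2,2} = 1
G(17) = mex{0,4,3,2} = 1
G(18) = mex{0,0,3,2} = 1
G(19) = mex{1,0,3,3} = 2
G(20) = mex{1,0,4,3} = 2
P-positions are exactly the n with G(n) = 0.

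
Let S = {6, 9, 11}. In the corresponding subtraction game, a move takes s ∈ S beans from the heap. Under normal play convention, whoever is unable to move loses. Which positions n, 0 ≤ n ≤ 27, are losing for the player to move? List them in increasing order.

n :  0  1  2  3  4  5  6  7  8  9 10 11 12 13 14 15 16 17 18 19 20 21 22 23 24 25 26 27
G :  0  0  0  0  0  0  1  1  1  1  1  1  2  2  2  2  2  0  0  0  0  0  0  1  1  1  1  1
P-positions are exactly the n with G(n) = 0.

0, 1, 2, 3, 4, 5, 17, 18, 19, 20, 21, 22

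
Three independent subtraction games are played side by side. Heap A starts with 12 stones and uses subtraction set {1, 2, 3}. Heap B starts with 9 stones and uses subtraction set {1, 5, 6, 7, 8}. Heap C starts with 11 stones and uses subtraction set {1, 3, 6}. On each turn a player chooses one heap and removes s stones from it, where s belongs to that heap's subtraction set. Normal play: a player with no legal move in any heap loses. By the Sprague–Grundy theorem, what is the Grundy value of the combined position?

Heap A, S = {1, 2, 3}:
G(0) = 0
G(1) = mex{0} = 1
G(2) = mex{1,0} = 2
G(3) = mex{2,1,0} = 3
G(4) = mex{3,2,1} = 0
G(5) = mex{0,3,2} = 1
G(6) = mex{1,0,3} = 2
G(7) = mex{2,1,0} = 3
G(8) = mex{3,2,1} = 0
G(9) = mex{0,3,2} = 1
G(10) = mex{1,0,3} = 2
G(11) = mex{2,1,0} = 3
G(12) = mex{3,2,1} = 0
G_A(12) = 0.
Heap B, S = {1, 5, 6, 7, 8}:
G(0) = 0
G(1) = mex{0} = 1
G(2) = mex{1} = 0
G(3) = mex{0} = 1
G(4) = mex{1} = 0
G(5) = mex{0,0} = 1
G(6) = mex{1,1,0} = 2
G(7) = mex{2,0,1,0} = 3
G(8) = mex{3,1,0,1,0} = 2
G(9) = mex{2,0,1,0,1} = 3
G_B(9) = 3.
Heap C, S = {1, 3, 6}:
n :  0  1  2  3  4  5  6  7  8  9 10 11
G :  0  1  0  1  0  1  2  3  2  0  1  0
G_C(11) = 0.
Combined Grundy value = 0 ⊕ 3 ⊕ 0 = 3.

3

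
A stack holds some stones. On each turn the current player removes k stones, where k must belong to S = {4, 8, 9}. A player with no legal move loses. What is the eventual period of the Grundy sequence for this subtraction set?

13

G(0) = 0
G(1) = mex{} = 0
G(2) = mex{} = 0
G(3) = mex{} = 0
G(4) = mex{0} = 1
G(5) = mex{0} = 1
G(6) = mex{0} = 1
G(7) = mex{0} = 1
G(8) = mex{1,0} = 2
G(9) = mex{1,0,0} = 2
G(10) = mex{1,0,0} = 2
G(11) = mex{1,0,0} = 2
G(12) = mex{2,1,0} = 3
G(13) = mex{2,1,1} = 0
G(14) = mex{2,1,1} = 0
G(15) = mex{2,1,1} = 0
G(16) = mex{3,2,1} = 0
G(17) = mex{0,2,2} = 1
G(18) = mex{0,2,2} = 1
G(19) = mex{0,2,2} = 1
G(20) = mex{0,3,2} = 1
G(21) = mex{1,0,3} = 2
G(22) = mex{1,0,0} = 2
G(23) = mex{1,0,0} = 2
G(24) = mex{1,0,0} = 2
G(25) = mex{2,1,0} = 3
G(26) = mex{2,1,1} = 0
G(27) = mex{2,1,1} = 0
G(n+13) = G(n) holds for n = 0,…,8 (a full window of length max(S) = 9), so the sequence is purely periodic with period 13.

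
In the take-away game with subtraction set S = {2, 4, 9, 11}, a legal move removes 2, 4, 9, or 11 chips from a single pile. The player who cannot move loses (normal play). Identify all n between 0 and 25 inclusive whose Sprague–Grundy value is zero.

G(0) = 0
G(1) = mex{} = 0
G(2) = mex{0} = 1
G(3) = mex{0} = 1
G(4) = mex{1,0} = 2
G(5) = mex{1,0} = 2
G(6) = mex{2,1} = 0
G(7) = mex{2,1} = 0
G(8) = mex{0,2} = 1
G(9) = mex{0,2,0} = 1
G(10) = mex{1,0,0} = 2
G(11) = mex{1,0,1,0} = 2
G(12) = mex{2,1,1,0} = 3
G(13) = mex{2,1,2,1} = 0
G(14) = mex{3,2,2,1} = 0
G(15) = mex{0,2,0,2} = 1
G(16) = mex{0,3,0,2} = 1
G(17) = mex{1,0,1,0} = 2
G(18) = mex{1,0,1,0} = 2
G(19) = mex{2,1,2,1} = 0
G(20) = mex{2,1,2,1} = 0
G(21) = mex{0,2,3,2} = 1
G(22) = mex{0,2,0,2} = 1
G(23) = mex{1,0,0,3} = 2
G(24) = mex{1,0,1,0} = 2
G(25) = mex{2,1,1,0} = 3
P-positions are exactly the n with G(n) = 0.

0, 1, 6, 7, 13, 14, 19, 20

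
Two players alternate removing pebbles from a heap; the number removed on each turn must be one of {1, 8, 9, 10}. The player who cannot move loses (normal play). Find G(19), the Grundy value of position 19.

G(0) = 0
G(1) = mex{0} = 1
G(2) = mex{1} = 0
G(3) = mex{0} = 1
G(4) = mex{1} = 0
G(5) = mex{0} = 1
G(6) = mex{1} = 0
G(7) = mex{0} = 1
G(8) = mex{1,0} = 2
G(9) = mex{2,1,0} = 3
G(10) = mex{3,0,1,0} = 2
G(11) = mex{2,1,0,1} = 3
G(12) = mex{3,0,1,0} = 2
G(13) = mex{2,1,0,1} = 3
G(14) = mex{3,0,1,0} = 2
G(15) = mex{2,1,0,1} = 3
G(16) = mex{3,2,1,0} = 4
G(17) = mex{4,3,2,1} = 0
G(18) = mex{0,2,3,2} = 1
G(19) = mex{1,3,2,3} = 0

0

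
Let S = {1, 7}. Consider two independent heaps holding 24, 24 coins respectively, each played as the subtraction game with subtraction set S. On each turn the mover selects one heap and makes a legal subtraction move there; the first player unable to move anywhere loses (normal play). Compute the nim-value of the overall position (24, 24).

All heaps use S = {1, 7}:
G(0) = 0
G(1) = mex{0} = 1
G(2) = mex{1} = 0
G(3) = mex{0} = 1
G(4) = mex{1} = 0
G(5) = mex{0} = 1
G(6) = mex{1} = 0
G(7) = mex{0,0} = 1
G(8) = mex{1,1} = 0
G(9) = mex{0,0} = 1
G(10) = mex{1,1} = 0
G(11) = mex{0,0} = 1
G(12) = mex{1,1} = 0
G(13) = mex{0,0} = 1
G(14) = mex{1,1} = 0
G(15) = mex{0,0} = 1
G(16) = mex{1,1} = 0
G(17) = mex{0,0} = 1
G(18) = mex{1,1} = 0
G(19) = mex{0,0} = 1
G(20) = mex{1,1} = 0
G(21) = mex{0,0} = 1
G(22) = mex{1,1} = 0
G(23) = mex{0,0} = 1
G(24) = mex{1,1} = 0
Heap A: G(24) = 0.
Heap B: G(24) = 0.
Combined Grundy value = 0 ⊕ 0 = 0.

0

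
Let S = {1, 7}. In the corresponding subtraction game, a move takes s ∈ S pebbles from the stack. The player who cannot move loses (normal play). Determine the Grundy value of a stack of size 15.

1

n :  0  1  2  3  4  5  6  7  8  9 10 11 12 13 14 15
G :  0  1  0  1  0  1  0  1  0  1  0  1  0  1  0  1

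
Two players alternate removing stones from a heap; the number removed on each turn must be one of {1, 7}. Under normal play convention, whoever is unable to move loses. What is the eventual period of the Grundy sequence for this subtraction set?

n :  0  1  2  3  4  5  6  7  8  9 10 11 12 13 14
G :  0  1  0  1  0  1  0  1  0  1  0  1  0  1  0
G(n+2) = G(n) holds for n = 0,…,6 (a full window of length max(S) = 7), so the sequence is purely periodic with period 2.

2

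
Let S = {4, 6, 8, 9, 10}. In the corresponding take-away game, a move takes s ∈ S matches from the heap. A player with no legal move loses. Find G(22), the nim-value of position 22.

n :  0  1  2  3  4  5  6  7  8  9 10 11 12 13 14 15 16 17 18 19 20 21 22
G :  0  0  0  0  1  1  1  1  2  2  2  2  3  3  0  0  0  0  1  1  1  1  2

2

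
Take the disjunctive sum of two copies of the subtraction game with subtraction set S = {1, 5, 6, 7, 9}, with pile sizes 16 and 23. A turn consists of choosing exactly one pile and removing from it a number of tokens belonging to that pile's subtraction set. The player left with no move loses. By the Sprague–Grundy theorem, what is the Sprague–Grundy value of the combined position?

3

All piles use S = {1, 5, 6, 7, 9}:
n :  0  1  2  3  4  5  6  7  8  9 10 11 12 13 14 15 16 17 18 19 20 21 22 23
G :  0  1  0  1  0  1  2  3  2  3  2  3  0  1  0  1  0  1  2  3  2  3  2  3
Pile A: G(16) = 0.
Pile B: G(23) = 3.
Combined Grundy value = 0 ⊕ 3 = 3.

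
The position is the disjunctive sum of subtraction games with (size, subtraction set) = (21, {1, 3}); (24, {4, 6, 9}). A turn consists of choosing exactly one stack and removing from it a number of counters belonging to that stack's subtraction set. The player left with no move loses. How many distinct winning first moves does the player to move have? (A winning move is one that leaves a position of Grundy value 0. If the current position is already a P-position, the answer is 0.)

Stack A, S = {1, 3}:
G(0) = 0
G(1) = mex{0} = 1
G(2) = mex{1} = 0
G(3) = mex{0,0} = 1
G(4) = mex{1,1} = 0
G(5) = mex{0,0} = 1
G(6) = mex{1,1} = 0
G(7) = mex{0,0} = 1
G(8) = mex{1,1} = 0
G(9) = mex{0,0} = 1
G(10) = mex{1,1} = 0
G(11) = mex{0,0} = 1
G(12) = mex{1,1} = 0
G(13) = mex{0,0} = 1
G(14) = mex{1,1} = 0
G(15) = mex{0,0} = 1
G(16) = mex{1,1} = 0
G(17) = mex{0,0} = 1
G(18) = mex{1,1} = 0
G(19) = mex{0,0} = 1
G(20) = mex{1,1} = 0
G(21) = mex{0,0} = 1
G_A(21) = 1.
Stack B, S = {4, 6, 9}:
n :  0  1  2  3  4  5  6  7  8  9 10 11 12 13 14 15 16 17 18 19 20 21 22 23 24
G :  0  0  0  0  1  1  1  1  2  2  2  2  3  0  0  0  0  1  1  1  1  2  2  2  2
G_B(24) = 2.
Combined Grundy value = 1 ⊕ 2 = 3.
A winning move leaves total XOR = 0, i.e. changes one component's Grundy value g to g ⊕ X where X is the current total.
Stack A: need g' = 1⊕3 = 2. Options: 21−1→G=0, 21−3→G=0. Hits: 0.
Stack B: need g' = 2⊕3 = 1. Options: 24−4→G=1, 24−6→G=1, 24−9→G=0. Hits: 2.

2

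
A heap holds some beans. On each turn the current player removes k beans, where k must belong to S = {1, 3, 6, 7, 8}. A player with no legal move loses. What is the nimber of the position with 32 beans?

n :  0  1  2  3  4  5  6  7  8  9 10 11 12 13 14 15 16 17 18 19 20 21 22 23 24 25 26 27 28 29 30 31 32
G :  0  1  0  1  0  1  2  3  2  3  2  3  4  0  1  0  1  0  1  2  3  2  3  2  3  4  0  1  0  1  0  1  2

2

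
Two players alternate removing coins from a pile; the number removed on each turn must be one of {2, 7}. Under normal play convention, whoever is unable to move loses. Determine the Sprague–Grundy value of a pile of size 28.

n :  0  1  2  3  4  5  6  7  8  9 10 11 12 13 14 15 16 17 18 19 20 21 22 23 24 25 26 27 28
G :  0  0  1  1  0  0  1  1  2  0  0  1  1  0  0  1  1  2  0  0  1  1  0  0  1  1  2  0  0

0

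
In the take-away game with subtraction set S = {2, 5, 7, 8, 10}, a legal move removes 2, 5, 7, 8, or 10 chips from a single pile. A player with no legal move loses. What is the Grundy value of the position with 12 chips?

4

n :  0  1  2  3  4  5  6  7  8  9 10 11 12
G :  0  0  1  1  0  2  1  3  2  2  3  3  4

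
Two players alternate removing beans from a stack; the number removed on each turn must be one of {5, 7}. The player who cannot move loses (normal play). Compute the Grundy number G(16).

G(0) = 0
G(1) = mex{} = 0
G(2) = mex{} = 0
G(3) = mex{} = 0
G(4) = mex{} = 0
G(5) = mex{0} = 1
G(6) = mex{0} = 1
G(7) = mex{0,0} = 1
G(8) = mex{0,0} = 1
G(9) = mex{0,0} = 1
G(10) = mex{1,0} = 2
G(11) = mex{1,0} = 2
G(12) = mex{1,1} = 0
G(13) = mex{1,1} = 0
G(14) = mex{1,1} = 0
G(15) = mex{2,1} = 0
G(16) = mex{2,1} = 0

0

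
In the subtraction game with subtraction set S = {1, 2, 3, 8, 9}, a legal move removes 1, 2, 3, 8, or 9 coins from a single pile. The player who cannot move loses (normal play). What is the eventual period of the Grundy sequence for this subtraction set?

10

G(0) = 0
G(1) = mex{0} = 1
G(2) = mex{1,0} = 2
G(3) = mex{2,1,0} = 3
G(4) = mex{3,2,1} = 0
G(5) = mex{0,3,2} = 1
G(6) = mex{1,0,3} = 2
G(7) = mex{2,1,0} = 3
G(8) = mex{3,2,1,0} = 4
G(9) = mex{4,3,2,1,0} = 5
G(10) = mex{5,4,3,2,1} = 0
G(11) = mex{0,5,4,3,2} = 1
G(12) = mex{1,0,5,0,3} = 2
G(13) = mex{2,1,0,1,0} = 3
G(14) = mex{3,2,1,2,1} = 0
G(15) = mex{0,3,2,3,2} = 1
G(16) = mex{1,0,3,4,3} = 2
G(17) = mex{2,1,0,5,4} = 3
G(18) = mex{3,2,1,0,5} = 4
G(19) = mex{4,3,2,1,0} = 5
G(20) = mex{5,4,3,2,1} = 0
G(21) = mex{0,5,4,3,2} = 1
G(n+10) = G(n) holds for n = 0,…,8 (a full window of length max(S) = 9), so the sequence is purely periodic with period 10.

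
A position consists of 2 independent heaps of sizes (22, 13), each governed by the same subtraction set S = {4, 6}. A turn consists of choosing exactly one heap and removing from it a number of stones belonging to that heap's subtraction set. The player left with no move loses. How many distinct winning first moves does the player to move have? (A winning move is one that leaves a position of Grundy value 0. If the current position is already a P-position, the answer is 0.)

0

All heaps use S = {4, 6}:
n :  0  1  2  3  4  5  6  7  8  9 10 11 12 13 14 15 16 17 18 19 20 21 22
G :  0  0  0  0  1  1  1  1  2  2  0  0  0  0  1  1  1  1  2  2  0  0  0
Heap A: G(22) = 0.
Heap B: G(13) = 0.
Combined Grundy value = 0 ⊕ 0 = 0.
A winning move leaves total XOR = 0, i.e. changes one component's Grundy value g to g ⊕ X where X is the current total.
Heap A: target g' = 0⊕0 = 0, but every legal move changes the Grundy value (mex property), so 0 moves.
Heap B: target g' = 0⊕0 = 0, but every legal move changes the Grundy value (mex property), so 0 moves.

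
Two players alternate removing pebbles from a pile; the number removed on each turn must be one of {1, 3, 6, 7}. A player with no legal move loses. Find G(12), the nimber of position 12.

G(0) = 0
G(1) = mex{0} = 1
G(2) = mex{1} = 0
G(3) = mex{0,0} = 1
G(4) = mex{1,1} = 0
G(5) = mex{0,0} = 1
G(6) = mex{1,1,0} = 2
G(7) = mex{2,0,1,0} = 3
G(8) = mex{3,1,0,1} = 2
G(9) = mex{2,2,1,0} = 3
G(10) = mex{3,3,0,1} = 2
G(11) = mex{2,2,1,0} = 3
G(12) = mex{3,3,2,1} = 0

0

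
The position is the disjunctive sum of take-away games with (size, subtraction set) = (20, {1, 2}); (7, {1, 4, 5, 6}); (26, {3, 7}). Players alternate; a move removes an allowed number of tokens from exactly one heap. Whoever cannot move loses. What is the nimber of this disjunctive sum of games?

Heap A, S = {1, 2}:
n :  0  1  2  3  4  5  6  7  8  9 10 11 12 13 14 15 16 17 18 19 20
G :  0  1  2  0  1  2  0  1  2  0  1  2  0  1  2  0  1  2  0  1  2
G_A(20) = 2.
Heap B, S = {1, 4, 5, 6}:
n : 0 1 2 3 4 5 6 7
G : 0 1 0 1 2 3 2 3
G_B(7) = 3.
Heap C, S = {3, 7}:
n :  0  1  2  3  4  5  6  7  8  9 10 11 12 13 14 15 16 17 18 19 20 21 22 23 24 25 26
G :  0  0  0  1  1  1  0  2  2  1  0  0  0  1  1  1  0  2  2  1  0  0  0  1  1  1  0
G_C(26) = 0.
Combined Grundy value = 2 ⊕ 3 ⊕ 0 = 1.

1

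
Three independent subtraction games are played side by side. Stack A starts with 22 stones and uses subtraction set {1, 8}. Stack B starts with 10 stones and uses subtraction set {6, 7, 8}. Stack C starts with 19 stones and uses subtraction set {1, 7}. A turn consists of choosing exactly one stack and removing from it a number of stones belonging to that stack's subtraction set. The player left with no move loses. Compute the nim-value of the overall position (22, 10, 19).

Stack A, S = {1, 8}:
n :  0  1  2  3  4  5  6  7  8  9 10 11 12 13 14 15 16 17 18 19 20 21 22
G :  0  1  0  1  0  1  0  1  2  0  1  0  1  0  1  0  1  2  0  1  0  1  0
G_A(22) = 0.
Stack B, S = {6, 7, 8}:
G(0) = 0
G(1) = mex{} = 0
G(2) = mex{} = 0
G(3) = mex{} = 0
G(4) = mex{} = 0
G(5) = mex{} = 0
G(6) = mex{0} = 1
G(7) = mex{0,0} = 1
G(8) = mex{0,0,0} = 1
G(9) = mex{0,0,0} = 1
G(10) = mex{0,0,0} = 1
G_B(10) = 1.
Stack C, S = {1, 7}:
G(0) = 0
G(1) = mex{0} = 1
G(2) = mex{1} = 0
G(3) = mex{0} = 1
G(4) = mex{1} = 0
G(5) = mex{0} = 1
G(6) = mex{1} = 0
G(7) = mex{0,0} = 1
G(8) = mex{1,1} = 0
G(9) = mex{0,0} = 1
G(10) = mex{1,1} = 0
G(11) = mex{0,0} = 1
G(12) = mex{1,1} = 0
G(13) = mex{0,0} = 1
G(14) = mex{1,1} = 0
G(15) = mex{0,0} = 1
G(16) = mex{1,1} = 0
G(17) = mex{0,0} = 1
G(18) = mex{1,1} = 0
G(19) = mex{0,0} = 1
G_C(19) = 1.
Combined Grundy value = 0 ⊕ 1 ⊕ 1 = 0.

0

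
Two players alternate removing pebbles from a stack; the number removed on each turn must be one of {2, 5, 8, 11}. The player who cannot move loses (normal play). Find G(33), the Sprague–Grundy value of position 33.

0

G(0) = 0
G(1) = mex{} = 0
G(2) = mex{0} = 1
G(3) = mex{0} = 1
G(4) = mex{1} = 0
G(5) = mex{1,0} = 2
G(6) = mex{0,0} = 1
G(7) = mex{2,1} = 0
G(8) = mex{1,1,0} = 2
G(9) = mex{0,0,0} = 1
G(10) = mex{2,2,1} = 0
G(11) = mex{1,1,1,0} = 2
G(12) = mex{0,0,0,0} = 1
G(13) = mex{2,2,2,1} = 0
G(14) = mex{1,1,1,1} = 0
G(15) = mex{0,0,0,0} = 1
G(16) = mex{0,2,2,2} = 1
G(17) = mex{1,1,1,1} = 0
G(18) = mex{1,0,0,0} = 2
G(19) = mex{0,0,2,2} = 1
G(20) = mex{2,1,1,1} = 0
G(21) = mex{1,1,0,0} = 2
G(22) = mex{0,0,0,2} = 1
G(23) = mex{2,2,1,1} = 0
G(24) = mex{1,1,1,0} = 2
G(25) = mex{0,0,0,0} = 1
G(26) = mex{2,2,2,1} = 0
G(27) = mex{1,1,1,1} = 0
G(28) = mex{0,0,0,0} = 1
G(29) = mex{0,2,2,2} = 1
G(30) = mex{1,1,1,1} = 0
G(31) = mex{1,0,0,0} = 2
G(32) = mex{0,0,2,2} = 1
G(33) = mex{2,1,1,1} = 0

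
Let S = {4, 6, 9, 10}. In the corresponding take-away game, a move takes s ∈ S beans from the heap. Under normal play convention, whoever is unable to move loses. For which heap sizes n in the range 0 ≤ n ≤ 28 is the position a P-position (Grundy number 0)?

n :  0  1  2  3  4  5  6  7  8  9 10 11 12 13 14 15 16 17 18 19 20 21 22 23 24 25 26 27 28
G :  0  0  0  0  1  1  1  1  2  2  2  2  3  3  0  0  0  0  1  1  1  1  2  2  2  2  3  3  0
P-positions are exactly the n with G(n) = 0.

0, 1, 2, 3, 14, 15, 16, 17, 28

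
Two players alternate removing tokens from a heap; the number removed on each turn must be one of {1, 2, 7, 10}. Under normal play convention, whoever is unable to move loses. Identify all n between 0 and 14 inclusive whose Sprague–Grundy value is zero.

0, 3, 6, 9, 12

n :  0  1  2  3  4  5  6  7  8  9 10 11 12 13 14
G :  0  1  2  0  1  2  0  1  2  0  1  2  0  1  2
P-positions are exactly the n with G(n) = 0.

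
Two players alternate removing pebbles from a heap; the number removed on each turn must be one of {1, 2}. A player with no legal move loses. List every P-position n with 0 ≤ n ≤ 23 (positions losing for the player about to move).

G(0) = 0
G(1) = mex{0} = 1
G(2) = mex{1,0} = 2
G(3) = mex{2,1} = 0
G(4) = mex{0,2} = 1
G(5) = mex{1,0} = 2
G(6) = mex{2,1} = 0
G(7) = mex{0,2} = 1
G(8) = mex{1,0} = 2
G(9) = mex{2,1} = 0
G(10) = mex{0,2} = 1
G(11) = mex{1,0} = 2
G(12) = mex{2,1} = 0
G(13) = mex{0,2} = 1
G(14) = mex{1,0} = 2
G(15) = mex{2,1} = 0
G(16) = mex{0,2} = 1
G(17) = mex{1,0} = 2
G(18) = mex{2,1} = 0
G(19) = mex{0,2} = 1
G(20) = mex{1,0} = 2
G(21) = mex{2,1} = 0
G(22) = mex{0,2} = 1
G(23) = mex{1,0} = 2
P-positions are exactly the n with G(n) = 0.

0, 3, 6, 9, 12, 15, 18, 21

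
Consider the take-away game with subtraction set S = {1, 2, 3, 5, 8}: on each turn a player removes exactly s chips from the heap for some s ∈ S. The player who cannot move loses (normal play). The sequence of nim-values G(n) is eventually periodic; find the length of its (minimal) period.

10

G(0) = 0
G(1) = mex{0} = 1
G(2) = mex{1,0} = 2
G(3) = mex{2,1,0} = 3
G(4) = mex{3,2,1} = 0
G(5) = mex{0,3,2,0} = 1
G(6) = mex{1,0,3,1} = 2
G(7) = mex{2,1,0,2} = 3
G(8) = mex{3,2,1,3,0} = 4
G(9) = mex{4,3,2,0,1} = 5
G(10) = mex{5,4,3,1,2} = 0
G(11) = mex{0,5,4,2,3} = 1
G(12) = mex{1,0,5,3,0} = 2
G(13) = mex{2,1,0,4,1} = 3
G(14) = mex{3,2,1,5,2} = 0
G(15) = mex{0,3,2,0,3} = 1
G(16) = mex{1,0,3,1,4} = 2
G(17) = mex{2,1,0,2,5} = 3
G(18) = mex{3,2,1,3,0} = 4
G(19) = mex{4,3,2,0,1} = 5
G(20) = mex{5,4,3,1,2} = 0
G(21) = mex{0,5,4,2,3} = 1
G(n+10) = G(n) holds for n = 0,…,7 (a full window of length max(S) = 8), so the sequence is purely periodic with period 10.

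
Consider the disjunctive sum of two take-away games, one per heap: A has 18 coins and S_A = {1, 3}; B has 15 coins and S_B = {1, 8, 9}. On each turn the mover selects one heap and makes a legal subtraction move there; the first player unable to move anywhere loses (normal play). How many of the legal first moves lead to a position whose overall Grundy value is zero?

1

Heap A, S = {1, 3}:
G(0) = 0
G(1) = mex{0} = 1
G(2) = mex{1} = 0
G(3) = mex{0,0} = 1
G(4) = mex{1,1} = 0
G(5) = mex{0,0} = 1
G(6) = mex{1,1} = 0
G(7) = mex{0,0} = 1
G(8) = mex{1,1} = 0
G(9) = mex{0,0} = 1
G(10) = mex{1,1} = 0
G(11) = mex{0,0} = 1
G(12) = mex{1,1} = 0
G(13) = mex{0,0} = 1
G(14) = mex{1,1} = 0
G(15) = mex{0,0} = 1
G(16) = mex{1,1} = 0
G(17) = mex{0,0} = 1
G(18) = mex{1,1} = 0
G_A(18) = 0.
Heap B, S = {1, 8, 9}:
G(0) = 0
G(1) = mex{0} = 1
G(2) = mex{1} = 0
G(3) = mex{0} = 1
G(4) = mex{1} = 0
G(5) = mex{0} = 1
G(6) = mex{1} = 0
G(7) = mex{0} = 1
G(8) = mex{1,0} = 2
G(9) = mex{2,1,0} = 3
G(10) = mex{3,0,1} = 2
G(11) = mex{2,1,0} = 3
G(12) = mex{3,0,1} = 2
G(13) = mex{2,1,0} = 3
G(14) = mex{3,0,1} = 2
G(15) = mex{2,1,0} = 3
G_B(15) = 3.
Combined Grundy value = 0 ⊕ 3 = 3.
A winning move leaves total XOR = 0, i.e. changes one component's Grundy value g to g ⊕ X where X is the current total.
Heap A: need g' = 0⊕3 = 3. Options: 18−1→G=1, 18−3→G=1. Hits: 0.
Heap B: need g' = 3⊕3 = 0. Options: 15−1→G=2, 15−8→G=1, 15−9→G=0. Hits: 1.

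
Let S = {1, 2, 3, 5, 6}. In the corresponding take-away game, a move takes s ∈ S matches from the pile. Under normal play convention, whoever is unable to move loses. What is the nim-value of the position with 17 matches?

1

G(0) = 0
G(1) = mex{0} = 1
G(2) = mex{1,0} = 2
G(3) = mex{2,1,0} = 3
G(4) = mex{3,2,1} = 0
G(5) = mex{0,3,2,0} = 1
G(6) = mex{1,0,3,1,0} = 2
G(7) = mex{2,1,0,2,1} = 3
G(8) = mex{3,2,1,3,2} = 0
G(9) = mex{0,3,2,0,3} = 1
G(10) = mex{1,0,3,1,0} = 2
G(11) = mex{2,1,0,2,1} = 3
G(12) = mex{3,2,1,3,2} = 0
G(13) = mex{0,3,2,0,3} = 1
G(14) = mex{1,0,3,1,0} = 2
G(15) = mex{2,1,0,2,1} = 3
G(16) = mex{3,2,1,3,2} = 0
G(17) = mex{0,3,2,0,3} = 1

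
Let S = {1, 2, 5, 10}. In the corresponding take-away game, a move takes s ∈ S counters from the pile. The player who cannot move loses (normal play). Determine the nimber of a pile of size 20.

2

G(0) = 0
G(1) = mex{0} = 1
G(2) = mex{1,0} = 2
G(3) = mex{2,1} = 0
G(4) = mex{0,2} = 1
G(5) = mex{1,0,0} = 2
G(6) = mex{2,1,1} = 0
G(7) = mex{0,2,2} = 1
G(8) = mex{1,0,0} = 2
G(9) = mex{2,1,1} = 0
G(10) = mex{0,2,2,0} = 1
G(11) = mex{1,0,0,1} = 2
G(12) = mex{2,1,1,2} = 0
G(13) = mex{0,2,2,0} = 1
G(14) = mex{1,0,0,1} = 2
G(15) = mex{2,1,1,2} = 0
G(16) = mex{0,2,2,0} = 1
G(17) = mex{1,0,0,1} = 2
G(18) = mex{2,1,1,2} = 0
G(19) = mex{0,2,2,0} = 1
G(20) = mex{1,0,0,1} = 2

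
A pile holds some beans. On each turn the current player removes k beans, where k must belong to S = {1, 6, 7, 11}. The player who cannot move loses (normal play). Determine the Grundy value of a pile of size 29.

n :  0  1  2  3  4  5  6  7  8  9 10 11 12 13 14 15 16 17 18 19 20 21 22 23 24 25 26 27 28 29
G :  0  1  0  1  0  1  2  3  2  3  2  3  0  1  0  1  0  1  2  3  2  3  2  3  0  1  0  1  0  1

1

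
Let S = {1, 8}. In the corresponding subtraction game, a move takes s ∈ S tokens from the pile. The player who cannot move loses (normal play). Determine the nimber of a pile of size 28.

1

n :  0  1  2  3  4  5  6  7  8  9 10 11 12 13 14 15 16 17 18 19 20 21 22 23 24 25 26 27 28
G :  0  1  0  1  0  1  0  1  2  0  1  0  1  0  1  0  1  2  0  1  0  1  0  1  0  1  2  0  1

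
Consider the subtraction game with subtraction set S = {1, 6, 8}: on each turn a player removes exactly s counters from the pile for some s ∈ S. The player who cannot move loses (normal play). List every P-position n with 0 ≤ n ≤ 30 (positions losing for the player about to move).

0, 2, 4, 7, 9, 11, 14, 16, 18, 21, 23, 25, 28, 30

G(0) = 0
G(1) = mex{0} = 1
G(2) = mex{1} = 0
G(3) = mex{0} = 1
G(4) = mex{1} = 0
G(5) = mex{0} = 1
G(6) = mex{1,0} = 2
G(7) = mex{2,1} = 0
G(8) = mex{0,0,0} = 1
G(9) = mex{1,1,1} = 0
G(10) = mex{0,0,0} = 1
G(11) = mex{1,1,1} = 0
G(12) = mex{0,2,0} = 1
G(13) = mex{1,0,1} = 2
G(14) = mex{2,1,2} = 0
G(15) = mex{0,0,0} = 1
G(16) = mex{1,1,1} = 0
G(17) = mex{0,0,0} = 1
G(18) = mex{1,1,1} = 0
G(19) = mex{0,2,0} = 1
G(20) = mex{1,0,1} = 2
G(21) = mex{2,1,2} = 0
G(22) = mex{0,0,0} = 1
G(23) = mex{1,1,1} = 0
G(24) = mex{0,0,0} = 1
G(25) = mex{1,1,1} = 0
G(26) = mex{0,2,0} = 1
G(27) = mex{1,0,1} = 2
G(28) = mex{2,1,2} = 0
G(29) = mex{0,0,0} = 1
G(30) = mex{1,1,1} = 0
P-positions are exactly the n with G(n) = 0.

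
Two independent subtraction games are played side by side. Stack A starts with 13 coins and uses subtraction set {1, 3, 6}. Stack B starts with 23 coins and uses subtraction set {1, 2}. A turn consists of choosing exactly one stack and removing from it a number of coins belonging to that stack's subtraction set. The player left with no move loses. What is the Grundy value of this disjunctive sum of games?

2

Stack A, S = {1, 3, 6}:
G(0) = 0
G(1) = mex{0} = 1
G(2) = mex{1} = 0
G(3) = mex{0,0} = 1
G(4) = mex{1,1} = 0
G(5) = mex{0,0} = 1
G(6) = mex{1,1,0} = 2
G(7) = mex{2,0,1} = 3
G(8) = mex{3,1,0} = 2
G(9) = mex{2,2,1} = 0
G(10) = mex{0,3,0} = 1
G(11) = mex{1,2,1} = 0
G(12) = mex{0,0,2} = 1
G(13) = mex{1,1,3} = 0
G_A(13) = 0.
Stack B, S = {1, 2}:
G(0) = 0
G(1) = mex{0} = 1
G(2) = mex{1,0} = 2
G(3) = mex{2,1} = 0
G(4) = mex{0,2} = 1
G(5) = mex{1,0} = 2
G(6) = mex{2,1} = 0
G(7) = mex{0,2} = 1
G(8) = mex{1,0} = 2
G(9) = mex{2,1} = 0
G(10) = mex{0,2} = 1
G(11) = mex{1,0} = 2
G(12) = mex{2,1} = 0
G(13) = mex{0,2} = 1
G(14) = mex{1,0} = 2
G(15) = mex{2,1} = 0
G(16) = mex{0,2} = 1
G(17) = mex{1,0} = 2
G(18) = mex{2,1} = 0
G(19) = mex{0,2} = 1
G(20) = mex{1,0} = 2
G(21) = mex{2,1} = 0
G(22) = mex{0,2} = 1
G(23) = mex{1,0} = 2
G_B(23) = 2.
Combined Grundy value = 0 ⊕ 2 = 2.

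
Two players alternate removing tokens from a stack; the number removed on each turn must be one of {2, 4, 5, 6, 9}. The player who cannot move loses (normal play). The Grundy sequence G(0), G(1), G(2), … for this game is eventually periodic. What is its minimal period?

G(0) = 0
G(1) = mex{} = 0
G(2) = mex{0} = 1
G(3) = mex{0} = 1
G(4) = mex{1,0} = 2
G(5) = mex{1,0,0} = 2
G(6) = mex{2,1,0,0} = 3
G(7) = mex{2,1,1,0} = 3
G(8) = mex{3,2,1,1} = 0
G(9) = mex{3,2,2,1,0} = 4
G(10) = mex{0,3,2,2,0} = 1
G(11) = mex{4,3,3,2,1} = 0
G(12) = mex{1,0,3,3,1} = 2
G(13) = mex{0,4,0,3,2} = 1
G(14) = mex{2,1,4,0,2} = 3
G(15) = mex{1,0,1,4,3} = 2
G(16) = mex{3,2,0,1,3} = 4
G(17) = mex{2,1,2,0,0} = 3
G(18) = mex{4,3,1,2,4} = 0
G(19) = mex{3,2,3,1,1} = 0
G(20) = mex{0,4,2,3,0} = 1
G(21) = mex{0,3,4,2,2} = 1
G(22) = mex{1,0,3,4,1} = 2
G(23) = mex{1,0,0,3,3} = 2
G(24) = mex{2,1,0,0,2} = 3
G(25) = mex{2,1,1,0,4} = 3
G(26) = mex{3,2,1,1,3} = 0
G(27) = mex{3,2,2,1,0} = 4
G(28) = mex{0,3,2,2,0} = 1
G(29) = mex{4,3,3,2,1} = 0
G(30) = mex{1,0,3,3,1} = 2
G(31) = mex{0,4,0,3,2} = 1
G(32) = mex{2,1,4,0,2} = 3
G(33) = mex{1,0,1,4,3} = 2
G(34) = mex{3,2,0,1,3} = 4
G(35) = mex{2,1,2,0,0} = 3
G(36) = mex{4,3,1,2,4} = 0
G(37) = mex{3,2,3,1,1} = 0
G(n+18) = G(n) holds for n = 0,…,8 (a full window of length max(S) = 9), so the sequence is purely periodic with period 18.

18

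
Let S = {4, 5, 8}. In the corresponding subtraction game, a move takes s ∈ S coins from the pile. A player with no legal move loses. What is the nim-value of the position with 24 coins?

n :  0  1  2  3  4  5  6  7  8  9 10 11 12 13 14 15 16 17 18 19 20 21 22 23 24
G :  0  0  0  0  1  1  1  1  2  2  2  2  0  0  0  0  1  1  1  1  2  2  2  2  0

0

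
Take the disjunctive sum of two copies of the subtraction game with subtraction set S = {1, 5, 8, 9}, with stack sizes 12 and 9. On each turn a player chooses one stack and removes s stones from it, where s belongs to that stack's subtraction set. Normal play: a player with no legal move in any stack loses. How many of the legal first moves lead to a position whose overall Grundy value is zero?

All stacks use S = {1, 5, 8, 9}:
G(0) = 0
G(1) = mex{0} = 1
G(2) = mex{1} = 0
G(3) = mex{0} = 1
G(4) = mex{1} = 0
G(5) = mex{0,0} = 1
G(6) = mex{1,1} = 0
G(7) = mex{0,0} = 1
G(8) = mex{1,1,0} = 2
G(9) = mex{2,0,1,0} = 3
G(10) = mex{3,1,0,1} = 2
G(11) = mex{2,0,1,0} = 3
G(12) = mex{3,1,0,1} = 2
Stack A: G(12) = 2.
Stack B: G(9) = 3.
Combined Grundy value = 2 ⊕ 3 = 1.
A winning move leaves total XOR = 0, i.e. changes one component's Grundy value g to g ⊕ X where X is the current total.
Stack A: need g' = 2⊕1 = 3. Options: 12−1→G=3, 12−5→G=1, 12−8→G=0, 12−9→G=1. Hits: 1.
Stack B: need g' = 3⊕1 = 2. Options: 9−1→G=2, 9−5→G=0, 9−8→G=1, 9−9→G=0. Hits: 1.

2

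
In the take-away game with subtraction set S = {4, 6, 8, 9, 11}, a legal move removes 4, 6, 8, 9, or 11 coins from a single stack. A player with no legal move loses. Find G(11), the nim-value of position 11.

G(0) = 0
G(1) = mex{} = 0
G(2) = mex{} = 0
G(3) = mex{} = 0
G(4) = mex{0} = 1
G(5) = mex{0} = 1
G(6) = mex{0,0} = 1
G(7) = mex{0,0} = 1
G(8) = mex{1,0,0} = 2
G(9) = mex{1,0,0,0} = 2
G(10) = mex{1,1,0,0} = 2
G(11) = mex{1,1,0,0,0} = 2

2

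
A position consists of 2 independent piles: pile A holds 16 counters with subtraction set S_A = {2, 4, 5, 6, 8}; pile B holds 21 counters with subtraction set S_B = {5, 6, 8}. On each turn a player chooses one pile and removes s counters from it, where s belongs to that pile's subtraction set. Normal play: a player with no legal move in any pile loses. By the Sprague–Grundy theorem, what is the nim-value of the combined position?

2

Pile A, S = {2, 4, 5, 6, 8}:
G(0) = 0
G(1) = mex{} = 0
G(2) = mex{0} = 1
G(3) = mex{0} = 1
G(4) = mex{1,0} = 2
G(5) = mex{1,0,0} = 2
G(6) = mex{2,1,0,0} = 3
G(7) = mex{2,1,1,0} = 3
G(8) = mex{3,2,1,1,0} = 4
G(9) = mex{3,2,2,1,0} = 4
G(10) = mex{4,3,2,2,1} = 0
G(11) = mex{4,3,3,2,1} = 0
G(12) = mex{0,4,3,3,2} = 1
G(13) = mex{0,4,4,3,2} = 1
G(14) = mex{1,0,4,4,3} = 2
G(15) = mex{1,0,0,4,3} = 2
G(16) = mex{2,1,0,0,4} = 3
G_A(16) = 3.
Pile B, S = {5, 6, 8}:
G(0) = 0
G(1) = mex{} = 0
G(2) = mex{} = 0
G(3) = mex{} = 0
G(4) = mex{} = 0
G(5) = mex{0} = 1
G(6) = mex{0,0} = 1
G(7) = mex{0,0} = 1
G(8) = mex{0,0,0} = 1
G(9) = mex{0,0,0} = 1
G(10) = mex{1,0,0} = 2
G(11) = mex{1,1,0} = 2
G(12) = mex{1,1,0} = 2
G(13) = mex{1,1,1} = 0
G(14) = mex{1,1,1} = 0
G(15) = mex{2,1,1} = 0
G(16) = mex{2,2,1} = 0
G(17) = mex{2,2,1} = 0
G(18) = mex{0,2,2} = 1
G(19) = mex{0,0,2} = 1
G(20) = mex{0,0,2} = 1
G(21) = mex{0,0,0} = 1
G_B(21) = 1.
Combined Grundy value = 3 ⊕ 1 = 2.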